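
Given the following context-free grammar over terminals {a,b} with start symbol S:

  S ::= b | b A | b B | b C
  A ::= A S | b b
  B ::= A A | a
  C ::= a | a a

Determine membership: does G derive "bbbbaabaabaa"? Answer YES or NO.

CNF form of G:
  S -> T0 A | T0 B | T0 C | b
  A -> A S | T0 T0
  B -> A A | a
  C -> T1 T1 | a
  T0 -> b
  T1 -> a

CYK fill:
  cell(0,0) b: {S,T0}  orig:{S}
  cell(1,1) b: {S,T0}  orig:{S}
  cell(2,2) b: {S,T0}  orig:{S}
  cell(3,3) b: {S,T0}  orig:{S}
  cell(4,4) a: {B,C,T1}  orig:{B,C}
  cell(5,5) a: {B,C,T1}  orig:{B,C}
  cell(6,6) b: {S,T0}  orig:{S}
  cell(7,7) a: {B,C,T1}  orig:{B,C}
  cell(8,8) a: {B,C,T1}  orig:{B,C}
  cell(9,9) b: {S,T0}  orig:{S}
  cell(10,10) a: {B,C,T1}  orig:{B,C}
  cell(11,11) a: {B,C,T1}  orig:{B,C}
  cell(0,1) bb: {A}
  cell(1,2) bb: {A}
  cell(2,3) bb: {A}
  cell(3,4) ba: {S}
  cell(4,5) aa: {C}
  cell(5,6) ab: ∅
  cell(6,7) ba: {S}
  cell(7,8) aa: {C}
  cell(8,9) ab: ∅
  cell(9,10) ba: {S}
  cell(10,11) aa: {C}
  cell(0,2) bbb: {A,S}
  cell(1,3) bbb: {A,S}
  cell(2,4) bba: ∅
  cell(3,5) baa: {S}
  cell(4,6) aab: ∅
  cell(5,7) aba: ∅
  cell(6,8) baa: {S}
  cell(7,9) aab: ∅
  cell(8,10) aba: ∅
  cell(9,11) baa: {S}
  cell(0,3) bbbb: {A,B,S}
  cell(1,4) bbba: {A}
  cell(2,5) bbaa: ∅
  cell(3,6) baab: ∅
  cell(4,7) aaba: ∅
  cell(5,8) abaa: ∅
  cell(6,9) baab: ∅
  cell(7,10) aaba: ∅
  cell(8,11) abaa: ∅
  cell(0,4) bbbba: {A,S}
  cell(1,5) bbbaa: {A}
  cell(2,6) bbaab: ∅
  cell(3,7) baaba: ∅
  cell(4,8) aabaa: ∅
  cell(5,9) abaab: ∅
  cell(6,10) baaba: ∅
  cell(7,11) aabaa: ∅
  cell(0,5) bbbbaa: {A,S}
  cell(1,6) bbbaab: {A}
  cell(2,7) bbaaba: ∅
  cell(3,8) baabaa: ∅
  cell(4,9) aabaab: ∅
  cell(5,10) abaaba: ∅
  cell(6,11) baabaa: ∅
  cell(0,6) bbbbaab: {A,S}
  cell(1,7) bbbaaba: {A}
  cell(2,8) bbaabaa: ∅
  cell(3,9) baabaab: ∅
  cell(4,10) aabaaba: ∅
  cell(5,11) abaabaa: ∅
  cell(0,7) bbbbaaba: {A,S}
  cell(1,8) bbbaabaa: {A}
  cell(2,9) bbaabaab: ∅
  cell(3,10) baabaaba: ∅
  cell(4,11) aabaabaa: ∅
  cell(0,8) bbbbaabaa: {A,S}
  cell(1,9) bbbaabaab: {A}
  cell(2,10) bbaabaaba: ∅
  cell(3,11) baabaabaa: ∅
  cell(0,9) bbbbaabaab: {A,S}
  cell(1,10) bbbaabaaba: {A}
  cell(2,11) bbaabaabaa: ∅
  cell(0,10) bbbbaabaaba: {A,S}
  cell(1,11) bbbaabaabaa: {A}
  cell(0,11) bbbbaabaabaa: {A,S}

S ∈ T[0,11] ⇒ YES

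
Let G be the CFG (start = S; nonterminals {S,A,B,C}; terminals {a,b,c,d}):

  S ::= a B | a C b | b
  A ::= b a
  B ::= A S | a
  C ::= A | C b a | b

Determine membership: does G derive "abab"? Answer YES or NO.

Convert to CNF:
  S -> T1 B | T1 X3 | b
  A -> T0 T1
  B -> A S | a
  C -> C X2 | T0 T1 | b
  T0 -> b
  T1 -> a
  X2 -> T0 T1
  X3 -> C T0

CYK fill:
  cell(0,0) a: {B,T1}  orig:{B}
  cell(1,1) b: {C,S,T0}  orig:{C,S}
  cell(2,2) a: {B,T1}  orig:{B}
  cell(3,3) b: {C,S,T0}  orig:{C,S}
  cell(0,1) ab: ∅
  cell(1,2) ba: {A,C,X2}  orig:{A,C}
  cell(2,3) ab: ∅
  cell(0,2) aba: ∅
  cell(1,3) bab: {B,X3}  orig:{B}
  cell(0,3) abab: {S}

S ∈ T[0,3] ⇒ YES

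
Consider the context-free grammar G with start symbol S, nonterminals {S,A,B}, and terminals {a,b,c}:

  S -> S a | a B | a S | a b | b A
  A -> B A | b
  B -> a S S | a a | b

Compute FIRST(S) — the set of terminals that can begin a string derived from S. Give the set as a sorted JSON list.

Compute FIRST by fixpoint:
pass 1:
  A via A→b: +{b}
  B via B→a S S: +{a}
  B via B→b: +{b}
  S via S→a B: +{a}
  S via S→b A: +{b}
  S: {a,b}  A: {b}  B: {a,b}
pass 2:
  A via A→B A: +{a}
  S: {a,b}  A: {a,b}  B: {a,b}
pass 3: (no change)
  S: {a,b}  A: {a,b}  B: {a,b}

FIRST(S) = ["a", "b"]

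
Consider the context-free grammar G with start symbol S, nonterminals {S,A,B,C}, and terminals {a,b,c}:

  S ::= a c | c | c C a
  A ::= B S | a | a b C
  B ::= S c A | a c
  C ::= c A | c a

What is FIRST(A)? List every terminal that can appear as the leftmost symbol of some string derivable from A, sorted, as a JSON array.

FIRST sets, iterate to fixpoint:
[1]
  A via A→a: +{a}
  B via B→a c: +{a}
  C via C→c A: +{c}
  S via S→a c: +{a}
  S via S→c: +{c}
  S: {a,c}  A: {a}  B: {a}  C: {c}
[2]
  B via B→S c A: +{c}
  S: {a,c}  A: {a}  B: {a,c}  C: {c}
[3]
  A via A→B S: +{c}
  S: {a,c}  A: {a,c}  B: {a,c}  C: {c}
[4] (stable)
  S: {a,c}  A: {a,c}  B: {a,c}  C: {c}

FIRST(A) = ["a", "c"]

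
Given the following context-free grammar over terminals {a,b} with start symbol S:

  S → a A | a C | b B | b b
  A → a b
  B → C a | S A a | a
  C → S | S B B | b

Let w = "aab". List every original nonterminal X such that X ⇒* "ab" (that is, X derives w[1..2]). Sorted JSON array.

Convert to CNF:
  S -> T0 A | T0 C | T1 B | T1 T1
  A -> T0 T1
  B -> C T0 | S X2 | a
  C -> S X3 | T0 A | T0 C | T1 B | T1 T1 | b
  T0 -> a
  T1 -> b
  X2 -> A T0
  X3 -> B B

CYK fill — only the sub-triangle for w[1..2]:
  [1..1]={B,T0}  "a"  orig:{B}
  [2..2]={C,T1}  "b"  orig:{C}
  [1..2]={A,C,S}  "ab"

Original NTs in T[1,2] deriving "ab": ["A", "C", "S"]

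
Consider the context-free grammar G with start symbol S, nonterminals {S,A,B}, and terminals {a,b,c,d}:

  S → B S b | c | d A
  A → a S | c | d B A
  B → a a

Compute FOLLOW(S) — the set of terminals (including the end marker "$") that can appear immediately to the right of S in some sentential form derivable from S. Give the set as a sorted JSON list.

Compute FIRST by fixpoint:
iter 1:
  A via A→a S: +{a}
  A via A→c: +{c}
  A via A→d B A: +{d}
  B via B→a a: +{a}
  S via S→B S b: +{a}
  S via S→c: +{c}
  S via S→d A: +{d}
  FIRST[S]={a,c,d}  FIRST[A]={a,c,d}  FIRST[B]={a}
iter 2: (no change)
  FIRST[S]={a,c,d}  FIRST[A]={a,c,d}  FIRST[B]={a}

Compute FOLLOW by fixpoint:
seed FOLLOW(S) with $
pass 1:
  A→d B A: FOLLOW(B) ⊇ FIRST(A) = {a,c,d}; new: +{a,c,d}
  S→B S b: FOLLOW(S) ⊇ FIRST(b) = {b}; new: +{b}
  S→d A: FOLLOW(A) ⊇ FOLLOW(S) ⊇ {$,b}; new: +{$,b}
  FOLLOW(S)={$,b}  FOLLOW(A)={$,b}  FOLLOW(B)={a,c,d}
pass 2: (no change)
  FOLLOW(S)={$,b}  FOLLOW(A)={$,b}  FOLLOW(B)={a,c,d}

FOLLOW(S) = ["$", "b"]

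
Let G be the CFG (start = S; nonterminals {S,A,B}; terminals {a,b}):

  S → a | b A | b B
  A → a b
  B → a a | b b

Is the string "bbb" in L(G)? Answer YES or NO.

CNF form of G:
  S -> T1 A | T1 B | a
  A -> T0 T1
  B -> T0 T0 | T1 T1
  T0 -> a
  T1 -> b

CYK table (by increasing span):
  [0..0]={T1}  "b"  orig:{}
  [1..1]={T1}  "b"  orig:{}
  [2..2]={T1}  "b"  orig:{}
  [0..1]={B}  "bb"
  [1..2]={B}  "bb"
  [0..2]={S}  "bbb"

S ∈ T[0,2] ⇒ YES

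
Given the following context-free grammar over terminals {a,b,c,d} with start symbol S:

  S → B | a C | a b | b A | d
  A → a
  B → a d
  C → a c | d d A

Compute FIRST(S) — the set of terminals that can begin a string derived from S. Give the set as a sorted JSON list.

Compute FIRST by fixpoint:
[1]
  A via A→a: +{a}
  B via B→a d: +{a}
  C via C→a c: +{a}
  C via C→d d A: +{d}
  S via S→B: +{a}
  S via S→b A: +{b}
  S via S→d: +{d}
  S: {a,b,d}  A: {a}  B: {a}  C: {a,d}
[2] (stable)
  S: {a,b,d}  A: {a}  B: {a}  C: {a,d}

FIRST(S) = ["a", "b", "d"]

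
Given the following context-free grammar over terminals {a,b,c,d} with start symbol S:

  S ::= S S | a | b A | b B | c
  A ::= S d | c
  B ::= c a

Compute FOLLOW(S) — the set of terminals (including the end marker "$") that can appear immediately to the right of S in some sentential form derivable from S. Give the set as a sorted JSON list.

FIRST sets, iterate to fixpoint:
pass 1:
  A via A→c: +{c}
  B via B→c a: +{c}
  S via S→a: +{a}
  S via S→b A: +{b}
  S via S→c: +{c}
  FIRST(S)={a,b,c}  FIRST(A)={c}  FIRST(B)={c}
pass 2:
  A via A→S d: +{a,b}
  FIRST(S)={a,b,c}  FIRST(A)={a,b,c}  FIRST(B)={c}
pass 3: — fixpoint
  FIRST(S)={a,b,c}  FIRST(A)={a,b,c}  FIRST(B)={c}

FOLLOW iteration:
seed FOLLOW(S) with $
pass 1:
  A→S d: FOLLOW(S) ⊇ FIRST(d) = {d}; new: +{d}
  S→S S: FOLLOW(S) ⊇ FIRST(S) = {a,b,c}; new: +{a,b,c}
  S→b A: FOLLOW(A) ⊇ FOLLOW(S) ⊇ {$,a,b,c,d}; new: +{$,a,b,c,d}
  S→b B: FOLLOW(B) ⊇ FOLLOW(S) ⊇ {$,a,b,c,d}; new: +{$,a,b,c,d}
  FOLLOW[S]={$,a,b,c,d}  FOLLOW[A]={$,a,b,c,d}  FOLLOW[B]={$,a,b,c,d}
pass 2: (stable)
  FOLLOW[S]={$,a,b,c,d}  FOLLOW[A]={$,a,b,c,d}  FOLLOW[B]={$,a,b,c,d}

FOLLOW(S) = ["$", "a", "b", "c", "d"]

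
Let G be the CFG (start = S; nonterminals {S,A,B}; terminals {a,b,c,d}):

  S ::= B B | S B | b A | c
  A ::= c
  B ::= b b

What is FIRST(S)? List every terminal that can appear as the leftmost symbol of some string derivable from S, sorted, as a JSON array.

Compute FIRST by fixpoint:
[1]
  A via A→c: +{c}
  B via B→b b: +{b}
  S via S→B B: +{b}
  S via S→c: +{c}
  S: {b,c}  A: {c}  B: {b}
[2] (no change)
  S: {b,c}  A: {c}  B: {b}

FIRST(S) = ["b", "c"]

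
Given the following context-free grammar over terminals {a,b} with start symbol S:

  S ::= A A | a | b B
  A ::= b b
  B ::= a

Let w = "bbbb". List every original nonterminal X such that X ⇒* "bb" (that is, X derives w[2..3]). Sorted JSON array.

Convert to CNF:
  S -> A A | T0 B | a
  A -> T0 T0
  B -> a
  T0 -> b

CYK table (by increasing span), restricted to cells inside w[2..3]:
  [2..2]={T0}  "b"  orig:{}
  [3..3]={T0}  "b"  orig:{}
  [2..3]={A}  "bb"

Original NTs in T[2,3] deriving "bb": ["A"]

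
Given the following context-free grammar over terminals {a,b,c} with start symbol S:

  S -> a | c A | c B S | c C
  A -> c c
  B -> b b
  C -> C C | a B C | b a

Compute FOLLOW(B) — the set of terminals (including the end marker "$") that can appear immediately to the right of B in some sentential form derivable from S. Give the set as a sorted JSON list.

Compute FIRST by fixpoint:
[1]
  A via A→c c: +{c}
  B via B→b b: +{b}
  C via C→a B C: +{a}
  C via C→b a: +{b}
  S via S→a: +{a}
  S via S→c A: +{c}
  FIRST[S]={a,c}  FIRST[A]={c}  FIRST[B]={b}  FIRST[C]={a,b}
[2] (no change)
  FIRST[S]={a,c}  FIRST[A]={c}  FIRST[B]={b}  FIRST[C]={a,b}

Compute FOLLOW by fixpoint:
FOLLOW(S) := {$}
round 1:
  C→C C: FOLLOW(C) ⊇ FIRST(C) = {a,b}; new: +{a,b}
  C→a B C: FOLLOW(B) ⊇ FIRST(C) = {a,b}; new: +{a,b}
  S→c A: FOLLOW(A) ⊇ FOLLOW(S) ⊇ {$}; new: +{$}
  S→c B S: FOLLOW(B) ⊇ FIRST(S) = {a,c}; new: +{c}
  S→c C: FOLLOW(C) ⊇ FOLLOW(S) ⊇ {$}; new: +{$}
  S: {$}  A: {$}  B: {a,b,c}  C: {$,a,b}
round 2: done
  S: {$}  A: {$}  B: {a,b,c}  C: {$,a,b}

FOLLOW(B) = ["a", "b", "c"]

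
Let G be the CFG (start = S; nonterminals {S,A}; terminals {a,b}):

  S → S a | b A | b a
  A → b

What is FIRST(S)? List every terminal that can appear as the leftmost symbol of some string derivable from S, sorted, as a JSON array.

FIRST sets, iterate to fixpoint:
iter 1:
  A via A→b: +{b}
  S via S→b A: +{b}
  FIRST(S)={b}  FIRST(A)={b}
iter 2: done
  FIRST(S)={b}  FIRST(A)={b}

FIRST(S) = ["b"]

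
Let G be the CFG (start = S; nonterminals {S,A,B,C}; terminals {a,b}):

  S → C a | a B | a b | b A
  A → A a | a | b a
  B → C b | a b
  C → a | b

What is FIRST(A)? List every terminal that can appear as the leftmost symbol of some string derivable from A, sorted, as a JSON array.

FIRST sets, iterate to fixpoint:
pass 1:
  A via A→a: +{a}
  A via A→b a: +{b}
  B via B→a b: +{a}
  C via C→a: +{a}
  C via C→b: +{b}
  S via S→C a: +{a,b}
  FIRST(S)={a,b}  FIRST(A)={a,b}  FIRST(B)={a}  FIRST(C)={a,b}
pass 2:
  B via B→C b: +{b}
  FIRST(S)={a,b}  FIRST(A)={a,b}  FIRST(B)={a,b}  FIRST(C)={a,b}
pass 3: (stable)
  FIRST(S)={a,b}  FIRST(A)={a,b}  FIRST(B)={a,b}  FIRST(C)={a,b}

FIRST(A) = ["a", "b"]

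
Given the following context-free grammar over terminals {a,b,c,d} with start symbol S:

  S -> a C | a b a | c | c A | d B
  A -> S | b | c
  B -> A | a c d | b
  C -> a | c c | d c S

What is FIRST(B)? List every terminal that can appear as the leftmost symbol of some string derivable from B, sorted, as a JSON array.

FIRST iteration:
pass 1:
  A via A→b: +{b}
  A via A→c: +{c}
  B via B→A: +{b,c}
  B via B→a c d: +{a}
  C via C→a: +{a}
  C via C→c c: +{c}
  C via C→d c S: +{d}
  S via S→a C: +{a}
  S via S→c: +{c}
  S via S→d B: +{d}
  S: {a,c,d}  A: {b,c}  B: {a,b,c}  C: {a,c,d}
pass 2:
  A via A→S: +{a,d}
  B via B→A: +{d}
  S: {a,c,d}  A: {a,b,c,d}  B: {a,b,c,d}  C: {a,c,d}
pass 3: (no change)
  S: {a,c,d}  A: {a,b,c,d}  B: {a,b,c,d}  C: {a,c,d}

FIRST(B) = ["a", "b", "c", "d"]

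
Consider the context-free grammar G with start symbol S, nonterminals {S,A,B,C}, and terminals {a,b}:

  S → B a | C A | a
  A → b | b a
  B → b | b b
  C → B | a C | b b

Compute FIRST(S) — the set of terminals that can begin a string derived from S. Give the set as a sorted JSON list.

FIRST iteration:
[1]
  A via A→b: +{b}
  B via B→b: +{b}
  C via C→B: +{b}
  C via C→a C: +{a}
  S via S→B a: +{b}
  S via S→C A: +{a}
  S: {a,b}  A: {b}  B: {b}  C: {a,b}
[2] (stable)
  S: {a,b}  A: {b}  B: {b}  C: {a,b}

FIRST(S) = ["a", "b"]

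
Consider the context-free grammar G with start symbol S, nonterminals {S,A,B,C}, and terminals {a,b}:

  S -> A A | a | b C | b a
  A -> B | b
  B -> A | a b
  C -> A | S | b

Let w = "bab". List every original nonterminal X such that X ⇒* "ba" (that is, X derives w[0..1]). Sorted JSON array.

Convert to CNF:
  S -> A A | T1 C | T1 T0 | a
  A -> T0 T1 | b
  B -> T0 T1 | b
  C -> A A | T0 T1 | T1 C | T1 T0 | a | b
  T0 -> a
  T1 -> b

Fill CYK table bottom-up (cells [i..j] with 0 ≤ i ≤ j ≤ 1 only):
  T[0,0] 'b' = {A,B,C,T1}  orig:{A,B,C}
  T[1,1] 'a' = {C,S,T0}  orig:{C,S}
  T[0,1] 'ba' = {C,S}

Original NTs in T[0,1] deriving "ba": ["C", "S"]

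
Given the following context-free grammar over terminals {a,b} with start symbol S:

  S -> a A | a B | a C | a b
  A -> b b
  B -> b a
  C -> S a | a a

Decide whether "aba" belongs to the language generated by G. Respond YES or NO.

Convert to CNF:
  S -> T1 A | T1 B | T1 C | T1 T0
  A -> T0 T0
  B -> T0 T1
  C -> S T1 | T1 T1
  T0 -> b
  T1 -> a

CYK table (by increasing span):
  [0..0]={T1}  "a"  orig:{}
  [1..1]={T0}  "b"  orig:{}
  [2..2]={T1}  "a"  orig:{}
  [0..1]={S}  "ab"
  [1..2]={B}  "ba"
  [0..2]={C,S}  "aba"

S ∈ T[0,2] ⇒ YES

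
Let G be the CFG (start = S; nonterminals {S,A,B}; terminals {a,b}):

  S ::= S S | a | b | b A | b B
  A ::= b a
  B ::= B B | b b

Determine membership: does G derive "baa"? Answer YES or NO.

CNF form of G:
  S -> S S | T0 A | T0 B | a | b
  A -> T0 T1
  B -> B B | T0 T0
  T0 -> b
  T1 -> a

CYK table (by increasing span):
  [0..0]={S,T0}  "b"  orig:{S}
  [1..1]={S,T1}  "a"  orig:{S}
  [2..2]={S,T1}  "a"  orig:{S}
  [0..1]={A,S}  "ba"
  [1..2]={S}  "aa"
  [0..2]={S}  "baa"

S ∈ T[0,2] ⇒ YES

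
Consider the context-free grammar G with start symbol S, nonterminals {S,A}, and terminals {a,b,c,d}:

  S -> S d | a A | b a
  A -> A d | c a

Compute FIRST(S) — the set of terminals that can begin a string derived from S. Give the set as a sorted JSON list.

Compute FIRST by fixpoint:
pass 1:
  A via A→c a: +{c}
  S via S→a A: +{a}
  S via S→b a: +{b}
  FIRST(S)={a,b}  FIRST(A)={c}
pass 2: (no change)
  FIRST(S)={a,b}  FIRST(A)={c}

FIRST(S) = ["a", "b"]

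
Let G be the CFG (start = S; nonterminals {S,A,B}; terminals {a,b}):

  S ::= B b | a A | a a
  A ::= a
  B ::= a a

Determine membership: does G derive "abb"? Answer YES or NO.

Convert to CNF:
  S -> B T1 | T0 A | T0 T0
  A -> a
  B -> T0 T0
  T0 -> a
  T1 -> b

Fill CYK table bottom-up:
  [0..0]={A,T0}  "a"  orig:{A}
  [1..1]={T1}  "b"  orig:{}
  [2..2]={T1}  "b"  orig:{}
  [0..1]=∅  "ab"
  [1..2]=∅  "bb"
  [0..2]=∅  "abb"

S ∉ T[0,2] ⇒ NO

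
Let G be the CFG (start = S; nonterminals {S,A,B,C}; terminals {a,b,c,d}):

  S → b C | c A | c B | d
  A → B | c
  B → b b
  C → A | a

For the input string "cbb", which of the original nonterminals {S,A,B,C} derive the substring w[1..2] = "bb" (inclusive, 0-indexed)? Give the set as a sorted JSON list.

Convert to CNF:
  S -> T0 C | T1 A | T1 B | d
  A -> T0 T0 | c
  B -> T0 T0
  C -> T0 T0 | a | c
  T0 -> b
  T1 -> c

Fill CYK table bottom-up — only the sub-triangle for w[1..2]:
  cell(1,1) b: {T0}  orig:{}
  cell(2,2) b: {T0}  orig:{}
  cell(1,2) bb: {A,B,C}

Original NTs in T[1,2] deriving "bb": ["A", "B", "C"]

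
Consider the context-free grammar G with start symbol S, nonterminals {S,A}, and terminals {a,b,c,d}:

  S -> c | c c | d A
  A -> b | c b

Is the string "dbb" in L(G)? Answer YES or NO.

Convert to CNF:
  S -> T0 T0 | T2 A | c
  A -> T0 T1 | b
  T0 -> c
  T1 -> b
  T2 -> d

CYK fill:
  cell(0,0) d: {T2}  orig:{}
  cell(1,1) b: {A,T1}  orig:{A}
  cell(2,2) b: {A,T1}  orig:{A}
  cell(0,1) db: {S}
  cell(1,2) bb: ∅
  cell(0,2) dbb: ∅

S ∉ T[0,2] ⇒ NO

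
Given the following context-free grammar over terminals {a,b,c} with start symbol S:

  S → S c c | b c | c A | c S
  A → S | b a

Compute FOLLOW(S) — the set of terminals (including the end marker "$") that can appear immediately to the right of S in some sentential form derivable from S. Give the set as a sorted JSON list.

Compute FIRST by fixpoint:
pass 1:
  A via A→b a: +{b}
  S via S→b c: +{b}
  S via S→c A: +{c}
  FIRST[S]={b,c}  FIRST[A]={b}
pass 2:
  A via A→S: +{c}
  FIRST[S]={b,c}  FIRST[A]={b,c}
pass 3: (stable)
  FIRST[S]={b,c}  FIRST[A]={b,c}

Compute FOLLOW by fixpoint:
FOLLOW(S) := {$}
[1]
  S→S c c: FOLLOW(S) ⊇ FIRST(c) = {c}; new: +{c}
  S→c A: FOLLOW(A) ⊇ FOLLOW(S) ⊇ {$,c}; new: +{$,c}
  FOLLOW[S]={$,c}  FOLLOW[A]={$,c}
[2] (stable)
  FOLLOW[S]={$,c}  FOLLOW[A]={$,c}

FOLLOW(S) = ["$", "c"]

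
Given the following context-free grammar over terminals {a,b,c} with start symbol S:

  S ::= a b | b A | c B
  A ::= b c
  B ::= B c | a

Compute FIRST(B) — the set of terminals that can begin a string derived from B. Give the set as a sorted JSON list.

FIRST iteration:
round 1:
  A via A→b c: +{b}
  B via B→a: +{a}
  S via S→a b: +{a}
  S via S→b A: +{b}
  S via S→c B: +{c}
  S: {a,b,c}  A: {b}  B: {a}
round 2: — fixpoint
  S: {a,b,c}  A: {b}  B: {a}

FIRST(B) = ["a"]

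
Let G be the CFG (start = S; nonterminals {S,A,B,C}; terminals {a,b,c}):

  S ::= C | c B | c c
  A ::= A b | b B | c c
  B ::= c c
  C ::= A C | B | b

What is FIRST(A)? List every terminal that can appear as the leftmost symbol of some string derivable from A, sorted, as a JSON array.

FIRST iteration:
pass 1:
  A via A→b B: +{b}
  A via A→c c: +{c}
  B via B→c c: +{c}
  C via C→A C: +{b,c}
  S via S→C: +{b,c}
  S: {b,c}  A: {b,c}  B: {c}  C: {b,c}
pass 2: — fixpoint
  S: {b,c}  A: {b,c}  B: {c}  C: {b,c}

FIRST(A) = ["b", "c"]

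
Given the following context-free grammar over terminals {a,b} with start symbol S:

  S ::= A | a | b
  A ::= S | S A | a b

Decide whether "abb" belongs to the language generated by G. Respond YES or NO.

Convert to CNF:
  S -> S A | T0 T1 | a | b
  A -> S A | T0 T1 | a | b
  T0 -> a
  T1 -> b

Fill CYK table bottom-up:
  T[0,0] 'a' = {A,S,T0}  orig:{A,S}
  T[1,1] 'b' = {A,S,T1}  orig:{A,S}
  T[2,2] 'b' = {A,S,T1}  orig:{A,S}
  T[0,1] 'ab' = {A,S}
  T[1,2] 'bb' = {A,S}
  T[0,2] 'abb' = {A,S}

S ∈ T[0,2] ⇒ YES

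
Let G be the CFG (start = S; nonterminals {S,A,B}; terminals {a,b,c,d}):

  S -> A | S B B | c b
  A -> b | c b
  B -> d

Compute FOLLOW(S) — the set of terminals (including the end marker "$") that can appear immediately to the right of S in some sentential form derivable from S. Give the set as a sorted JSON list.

Compute FIRST by fixpoint:
iter 1:
  A via A→b: +{b}
  A via A→c b: +{c}
  B via B→d: +{d}
  S via S→A: +{b,c}
  FIRST(S)={b,c}  FIRST(A)={b,c}  FIRST(B)={d}
iter 2: done
  FIRST(S)={b,c}  FIRST(A)={b,c}  FIRST(B)={d}

Compute FOLLOW by fixpoint:
initialize: $ ∈ FOLLOW(S)
pass 1:
  S→A: FOLLOW(A) ⊇ FOLLOW(S) ⊇ {$}; new: +{$}
  S→S B B: FOLLOW(S) ⊇ FIRST(B) = {d}; new: +{d}
  S→S B B: FOLLOW(B) ⊇ FIRST(B) = {d}; new: +{d}
  S→S B B: FOLLOW(B) ⊇ FOLLOW(S) ⊇ {$,d}; new: +{$}
  FOLLOW[S]={$,d}  FOLLOW[A]={$}  FOLLOW[B]={$,d}
pass 2:
  S→A: FOLLOW(A) ⊇ FOLLOW(S) ⊇ {$,d}; new: +{d}
  FOLLOW[S]={$,d}  FOLLOW[A]={$,d}  FOLLOW[B]={$,d}
pass 3: (no change)
  FOLLOW[S]={$,d}  FOLLOW[A]={$,d}  FOLLOW[B]={$,d}

FOLLOW(S) = ["$", "d"]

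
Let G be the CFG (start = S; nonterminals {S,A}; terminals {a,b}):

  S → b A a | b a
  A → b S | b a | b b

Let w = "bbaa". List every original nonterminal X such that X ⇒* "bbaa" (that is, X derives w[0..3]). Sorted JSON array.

Convert to CNF:
  S -> T0 T1 | T0 X2
  A -> T0 S | T0 T0 | T0 T1
  T0 -> b
  T1 -> a
  X2 -> A T1

CYK table (by increasing span) (cells [i..j] with 0 ≤ i ≤ j ≤ 3 only):
  [0..0]={T0}  "b"  orig:{}
  [1..1]={T0}  "b"  orig:{}
  [2..2]={T1}  "a"  orig:{}
  [3..3]={T1}  "a"  orig:{}
  [0..1]={A}  "bb"
  [1..2]={A,S}  "ba"
  [2..3]=∅  "aa"
  [0..2]={A,X2}  "bba"  orig:{A}
  [1..3]={X2}  "baa"  orig:{}
  [0..3]={S,X2}  "bbaa"  orig:{S}

Original NTs in T[0,3] deriving "bbaa": ["S"]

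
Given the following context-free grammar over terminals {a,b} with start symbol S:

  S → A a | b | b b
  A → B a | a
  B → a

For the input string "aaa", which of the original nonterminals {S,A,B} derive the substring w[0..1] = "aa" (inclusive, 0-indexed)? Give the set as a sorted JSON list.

CNF form of G:
  S -> A T0 | T1 T1 | b
  A -> B T0 | a
  B -> a
  T0 -> a
  T1 -> b

CYK fill, restricted to cells inside w[0..1]:
  cell(0,0) a: {A,B,T0}  orig:{A,B}
  cell(1,1) a: {A,B,T0}  orig:{A,B}
  cell(0,1) aa: {A,S}

Original NTs in T[0,1] deriving "aa": ["A", "S"]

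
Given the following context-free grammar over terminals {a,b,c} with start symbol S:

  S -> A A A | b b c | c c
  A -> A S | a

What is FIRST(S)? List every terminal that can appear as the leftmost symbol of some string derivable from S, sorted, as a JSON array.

FIRST sets, iterate to fixpoint:
pass 1:
  A via A→a: +{a}
  S via S→A A A: +{a}
  S via S→b b c: +{b}
  S via S→c c: +{c}
  FIRST(S)={a,b,c}  FIRST(A)={a}
pass 2: (no change)
  FIRST(S)={a,b,c}  FIRST(A)={a}

FIRST(S) = ["a", "b", "c"]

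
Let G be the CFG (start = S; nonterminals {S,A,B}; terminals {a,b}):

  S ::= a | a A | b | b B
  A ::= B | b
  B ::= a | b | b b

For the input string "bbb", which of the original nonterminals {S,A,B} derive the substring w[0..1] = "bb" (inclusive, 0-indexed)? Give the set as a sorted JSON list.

Convert to CNF:
  S -> T0 B | T1 A | a | b
  A -> T0 T0 | a | b
  B -> T0 T0 | a | b
  T0 -> b
  T1 -> a

CYK table (by increasing span) (cells [i..j] with 0 ≤ i ≤ j ≤ 1 only):
  [0..0]={A,B,S,T0}  "b"  orig:{A,B,S}
  [1..1]={A,B,S,T0}  "b"  orig:{A,B,S}
  [0..1]={A,B,S}  "bb"

Original NTs in T[0,1] deriving "bb": ["A", "B", "S"]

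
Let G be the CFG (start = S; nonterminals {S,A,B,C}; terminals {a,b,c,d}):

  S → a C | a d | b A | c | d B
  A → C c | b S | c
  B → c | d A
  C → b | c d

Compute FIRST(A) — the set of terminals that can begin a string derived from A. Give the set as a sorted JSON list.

FIRST sets, iterate to fixpoint:
[1]
  A via A→b S: +{b}
  A via A→c: +{c}
  B via B→c: +{c}
  B via B→d A: +{d}
  C via C→b: +{b}
  C via C→c d: +{c}
  S via S→a C: +{a}
  S via S→b A: +{b}
  S via S→c: +{c}
  S via S→d B: +{d}
  FIRST[S]={a,b,c,d}  FIRST[A]={b,c}  FIRST[B]={c,d}  FIRST[C]={b,c}
[2] (no change)
  FIRST[S]={a,b,c,d}  FIRST[A]={b,c}  FIRST[B]={c,d}  FIRST[C]={b,c}

FIRST(A) = ["b", "c"]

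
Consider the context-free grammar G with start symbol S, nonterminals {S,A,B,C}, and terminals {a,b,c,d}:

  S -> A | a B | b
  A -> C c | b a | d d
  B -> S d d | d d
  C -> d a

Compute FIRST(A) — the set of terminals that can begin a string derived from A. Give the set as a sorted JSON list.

FIRST sets, iterate to fixpoint:
pass 1:
  A via A→b a: +{b}
  A via A→d d: +{d}
  B via B→d d: +{d}
  C via C→d a: +{d}
  S via S→A: +{b,d}
  S via S→a B: +{a}
  FIRST[S]={a,b,d}  FIRST[A]={b,d}  FIRST[B]={d}  FIRST[C]={d}
pass 2:
  B via B→S d d: +{a,b}
  FIRST[S]={a,b,d}  FIRST[A]={b,d}  FIRST[B]={a,b,d}  FIRST[C]={d}
pass 3: — fixpoint
  FIRST[S]={a,b,d}  FIRST[A]={b,d}  FIRST[B]={a,b,d}  FIRST[C]={d}

FIRST(A) = ["b", "d"]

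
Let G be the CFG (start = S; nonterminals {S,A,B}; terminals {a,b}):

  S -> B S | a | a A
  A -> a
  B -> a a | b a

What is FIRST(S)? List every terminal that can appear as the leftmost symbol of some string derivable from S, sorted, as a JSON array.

FIRST iteration:
[1]
  A via A→a: +{a}
  B via B→a a: +{a}
  B via B→b a: +{b}
  S via S→B S: +{a,b}
  FIRST[S]={a,b}  FIRST[A]={a}  FIRST[B]={a,b}
[2] done
  FIRST[S]={a,b}  FIRST[A]={a}  FIRST[B]={a,b}

FIRST(S) = ["a", "b"]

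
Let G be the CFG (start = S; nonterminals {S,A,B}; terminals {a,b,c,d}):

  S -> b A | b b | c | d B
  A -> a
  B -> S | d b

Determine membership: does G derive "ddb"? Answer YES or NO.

CNF form of G:
  S -> T0 A | T0 T0 | T1 B | c
  A -> a
  B -> T0 A | T0 T0 | T1 B | T1 T0 | c
  T0 -> b
  T1 -> d

Fill CYK table bottom-up:
  T[0,0] 'd' = {T1}  orig:{}
  T[1,1] 'd' = {T1}  orig:{}
  T[2,2] 'b' = {T0}  orig:{}
  T[0,1] 'dd' = ∅
  T[1,2] 'db' = {B}
  T[0,2] 'ddb' = {B,S}

S ∈ T[0,2] ⇒ YES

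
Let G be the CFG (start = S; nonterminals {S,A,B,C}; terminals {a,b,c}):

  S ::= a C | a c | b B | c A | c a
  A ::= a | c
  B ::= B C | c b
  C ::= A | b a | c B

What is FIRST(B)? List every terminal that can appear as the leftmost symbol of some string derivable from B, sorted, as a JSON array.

FIRST iteration:
round 1:
  A via A→a: +{a}
  A via A→c: +{c}
  B via B→c b: +{c}
  C via C→A: +{a,c}
  C via C→b a: +{b}
  S via S→a C: +{a}
  S via S→b B: +{b}
  S via S→c A: +{c}
  FIRST[S]={a,b,c}  FIRST[A]={a,c}  FIRST[B]={c}  FIRST[C]={a,b,c}
round 2: (stable)
  FIRST[S]={a,b,c}  FIRST[A]={a,c}  FIRST[B]={c}  FIRST[C]={a,b,c}

FIRST(B) = ["c"]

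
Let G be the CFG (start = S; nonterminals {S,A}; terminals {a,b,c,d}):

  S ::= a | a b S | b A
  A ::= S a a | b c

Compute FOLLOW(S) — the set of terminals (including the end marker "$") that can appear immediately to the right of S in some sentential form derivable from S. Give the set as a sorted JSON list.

FIRST sets, iterate to fixpoint:
round 1:
  A via A→b c: +{b}
  S via S→a: +{a}
  S via S→b A: +{b}
  S: {a,b}  A: {b}
round 2:
  A via A→S a a: +{a}
  S: {a,b}  A: {a,b}
round 3: (stable)
  S: {a,b}  A: {a,b}

FOLLOW iteration:
initialize: $ ∈ FOLLOW(S)
pass 1:
  A→S a a: FOLLOW(S) ⊇ FIRST(a) = {a}; new: +{a}
  S→b A: FOLLOW(A) ⊇ FOLLOW(S) ⊇ {$,a}; new: +{$,a}
  FOLLOW(S)={$,a}  FOLLOW(A)={$,a}
pass 2: — fixpoint
  FOLLOW(S)={$,a}  FOLLOW(A)={$,a}

FOLLOW(S) = ["$", "a"]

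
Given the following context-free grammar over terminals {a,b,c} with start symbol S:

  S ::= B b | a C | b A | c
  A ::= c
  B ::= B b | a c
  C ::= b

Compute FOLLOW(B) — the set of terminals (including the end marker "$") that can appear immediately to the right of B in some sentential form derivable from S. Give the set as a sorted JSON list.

FIRST iteration:
round 1:
  A via A→c: +{c}
  B via B→a c: +{a}
  C via C→b: +{b}
  S via S→B b: +{a}
  S via S→b A: +{b}
  S via S→c: +{c}
  S: {a,b,c}  A: {c}  B: {a}  C: {b}
round 2: (no change)
  S: {a,b,c}  A: {c}  B: {a}  C: {b}

FOLLOW iteration:
initialize: $ ∈ FOLLOW(S)
[1]
  B→B b: FOLLOW(B) ⊇ FIRST(b) = {b}; new: +{b}
  S→a C: FOLLOW(C) ⊇ FOLLOW(S) ⊇ {$}; new: +{$}
  S→b A: FOLLOW(A) ⊇ FOLLOW(S) ⊇ {$}; new: +{$}
  S: {$}  A: {$}  B: {b}  C: {$}
[2] done
  S: {$}  A: {$}  B: {b}  C: {$}

FOLLOW(B) = ["b"]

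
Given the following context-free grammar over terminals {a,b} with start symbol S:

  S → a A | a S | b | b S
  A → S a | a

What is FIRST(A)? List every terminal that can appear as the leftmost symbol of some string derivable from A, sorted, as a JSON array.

FIRST sets, iterate to fixpoint:
iter 1:
  A via A→a: +{a}
  S via S→a A: +{a}
  S via S→b: +{b}
  FIRST[S]={a,b}  FIRST[A]={a}
iter 2:
  A via A→S a: +{b}
  FIRST[S]={a,b}  FIRST[A]={a,b}
iter 3: (no change)
  FIRST[S]={a,b}  FIRST[A]={a,b}

FIRST(A) = ["a", "b"]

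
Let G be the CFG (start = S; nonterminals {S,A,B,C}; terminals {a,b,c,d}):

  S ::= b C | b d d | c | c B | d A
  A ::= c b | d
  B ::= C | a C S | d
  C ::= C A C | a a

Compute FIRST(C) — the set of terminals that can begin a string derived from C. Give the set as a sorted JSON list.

FIRST sets, iterate to fixpoint:
iter 1:
  A via A→c b: +{c}
  A via A→d: +{d}
  B via B→a C S: +{a}
  B via B→d: +{d}
  C via C→a a: +{a}
  S via S→b C: +{b}
  S via S→c: +{c}
  S via S→d A: +{d}
  S: {b,c,d}  A: {c,d}  B: {a,d}  C: {a}
iter 2: done
  S: {b,c,d}  A: {c,d}  B: {a,d}  C: {a}

FIRST(C) = ["a"]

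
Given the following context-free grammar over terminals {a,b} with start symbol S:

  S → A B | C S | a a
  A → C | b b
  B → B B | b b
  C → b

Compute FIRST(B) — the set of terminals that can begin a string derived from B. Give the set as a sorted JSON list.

FIRST iteration:
round 1:
  A via A→b b: +{b}
  B via B→b b: +{b}
  C via C→b: +{b}
  S via S→A B: +{b}
  S via S→a a: +{a}
  FIRST(S)={a,b}  FIRST(A)={b}  FIRST(B)={b}  FIRST(C)={b}
round 2: (no change)
  FIRST(S)={a,b}  FIRST(A)={b}  FIRST(B)={b}  FIRST(C)={b}

FIRST(B) = ["b"]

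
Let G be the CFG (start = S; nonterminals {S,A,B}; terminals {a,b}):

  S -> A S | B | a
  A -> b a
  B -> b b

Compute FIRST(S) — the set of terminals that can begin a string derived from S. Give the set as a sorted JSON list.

FIRST sets, iterate to fixpoint:
iter 1:
  A via A→b a: +{b}
  B via B→b b: +{b}
  S via S→A S: +{b}
  S via S→a: +{a}
  FIRST(S)={a,b}  FIRST(A)={b}  FIRST(B)={b}
iter 2: done
  FIRST(S)={a,b}  FIRST(A)={b}  FIRST(B)={b}

FIRST(S) = ["a", "b"]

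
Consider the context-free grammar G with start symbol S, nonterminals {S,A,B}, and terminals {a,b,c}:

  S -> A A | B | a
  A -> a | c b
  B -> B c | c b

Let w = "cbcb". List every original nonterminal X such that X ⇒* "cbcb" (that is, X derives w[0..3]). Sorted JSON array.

CNF form of G:
  S -> A A | B T0 | T0 T1 | a
  A -> T0 T1 | a
  B -> B T0 | T0 T1
  T0 -> c
  T1 -> b

CYK table (by increasing span) — only the sub-triangle for w[0..3]:
  cell(0,0) c: {T0}  orig:{}
  cell(1,1) b: {T1}  orig:{}
  cell(2,2) c: {T0}  orig:{}
  cell(3,3) b: {T1}  orig:{}
  cell(0,1) cb: {A,B,S}
  cell(1,2) bc: ∅
  cell(2,3) cb: {A,B,S}
  cell(0,2) cbc: {B,S}
  cell(1,3) bcb: ∅
  cell(0,3) cbcb: {S}

Original NTs in T[0,3] deriving "cbcb": ["S"]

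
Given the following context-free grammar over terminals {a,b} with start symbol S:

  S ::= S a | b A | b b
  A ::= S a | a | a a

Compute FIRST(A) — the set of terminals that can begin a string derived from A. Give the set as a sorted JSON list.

Compute FIRST by fixpoint:
[1]
  A via A→a: +{a}
  S via S→b A: +{b}
  FIRST[S]={b}  FIRST[A]={a}
[2]
  A via A→S a: +{b}
  FIRST[S]={b}  FIRST[A]={a,b}
[3] (no change)
  FIRST[S]={b}  FIRST[A]={a,b}

FIRST(A) = ["a", "b"]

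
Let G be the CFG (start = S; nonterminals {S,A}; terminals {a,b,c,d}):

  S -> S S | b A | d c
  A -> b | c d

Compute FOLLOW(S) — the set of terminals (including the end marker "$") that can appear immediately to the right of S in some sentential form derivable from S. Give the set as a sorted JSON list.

FIRST sets, iterate to fixpoint:
round 1:
  A via A→b: +{b}
  A via A→c d: +{c}
  S via S→b A: +{b}
  S via S→d c: +{d}
  FIRST[S]={b,d}  FIRST[A]={b,c}
round 2: — fixpoint
  FIRST[S]={b,d}  FIRST[A]={b,c}

FOLLOW iteration:
initialize: $ ∈ FOLLOW(S)
pass 1:
  S→S S: FOLLOW(S) ⊇ FIRST(S) = {b,d}; new: +{b,d}
  S→b A: FOLLOW(A) ⊇ FOLLOW(S) ⊇ {$,b,d}; new: +{$,b,d}
  FOLLOW[S]={$,b,d}  FOLLOW[A]={$,b,d}
pass 2: (no change)
  FOLLOW[S]={$,b,d}  FOLLOW[A]={$,b,d}

FOLLOW(S) = ["$", "b", "d"]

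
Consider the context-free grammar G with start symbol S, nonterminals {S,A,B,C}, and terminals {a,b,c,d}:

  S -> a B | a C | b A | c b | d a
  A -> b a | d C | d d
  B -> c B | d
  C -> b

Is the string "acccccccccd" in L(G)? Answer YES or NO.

CNF form of G:
  S -> T0 A | T1 B | T1 C | T2 T1 | T3 T0
  A -> T0 T1 | T2 C | T2 T2
  B -> T3 B | d
  C -> b
  T0 -> b
  T1 -> a
  T2 -> d
  T3 -> c

CYK fill:
  [0..0]={T1}  "a"  orig:{}
  [1..1]={T3}  "c"  orig:{}
  [2..2]={T3}  "c"  orig:{}
  [3..3]={T3}  "c"  orig:{}
  [4..4]={T3}  "c"  orig:{}
  [5..5]={T3}  "c"  orig:{}
  [6..6]={T3}  "c"  orig:{}
  [7..7]={T3}  "c"  orig:{}
  [8..8]={T3}  "c"  orig:{}
  [9..9]={T3}  "c"  orig:{}
  [10..10]={B,T2}  "d"  orig:{B}
  [0..1]=∅  "ac"
  [1..2]=∅  "cc"
  [2..3]=∅  "cc"
  [3..4]=∅  "cc"
  [4..5]=∅  "cc"
  [5..6]=∅  "cc"
  [6..7]=∅  "cc"
  [7..8]=∅  "cc"
  [8..9]=∅  "cc"
  [9..10]={B}  "cd"
  [0..2]=∅  "acc"
  [1..3]=∅  "ccc"
  [2..4]=∅  "ccc"
  [3..5]=∅  "ccc"
  [4..6]=∅  "ccc"
  [5..7]=∅  "ccc"
  [6..8]=∅  "ccc"
  [7..9]=∅  "ccc"
  [8..10]={B}  "ccd"
  [0..3]=∅  "accc"
  [1..4]=∅  "cccc"
  [2..5]=∅  "cccc"
  [3..6]=∅  "cccc"
  [4..7]=∅  "cccc"
  [5..8]=∅  "cccc"
  [6..9]=∅  "cccc"
  [7..10]={B}  "cccd"
  [0..4]=∅  "acccc"
  [1..5]=∅  "ccccc"
  [2..6]=∅  "ccccc"
  [3..7]=∅  "ccccc"
  [4..8]=∅  "ccccc"
  [5..9]=∅  "ccccc"
  [6..10]={B}  "ccccd"
  [0..5]=∅  "accccc"
  [1..6]=∅  "cccccc"
  [2..7]=∅  "cccccc"
  [3..8]=∅  "cccccc"
  [4..9]=∅  "cccccc"
  [5..10]={B}  "cccccd"
  [0..6]=∅  "acccccc"
  [1..7]=∅  "ccccccc"
  [2..8]=∅  "ccccccc"
  [3..9]=∅  "ccccccc"
  [4..10]={B}  "ccccccd"
  [0..7]=∅  "accccccc"
  [1..8]=∅  "cccccccc"
  [2..9]=∅  "cccccccc"
  [3..10]={B}  "cccccccd"
  [0..8]=∅  "acccccccc"
  [1..9]=∅  "ccccccccc"
  [2..10]={B}  "ccccccccd"
  [0..9]=∅  "accccccccc"
  [1..10]={B}  "cccccccccd"
  [0..10]={S}  "acccccccccd"

S ∈ T[0,10] ⇒ YES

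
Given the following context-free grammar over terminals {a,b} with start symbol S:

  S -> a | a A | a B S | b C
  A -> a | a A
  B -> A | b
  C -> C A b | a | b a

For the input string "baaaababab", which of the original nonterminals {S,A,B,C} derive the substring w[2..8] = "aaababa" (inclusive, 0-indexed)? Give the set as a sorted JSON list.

CNF form of G:
  S -> T0 A | T0 X3 | T1 C | a
  A -> T0 A | a
  B -> T0 A | a | b
  C -> C X2 | T1 T0 | a
  T0 -> a
  T1 -> b
  X2 -> A T1
  X3 -> B S

CYK fill (cells [i..j] with 2 ≤ i ≤ j ≤ 8 only):
  T[2,2] 'a' = {A,B,C,S,T0}  orig:{A,B,C,S}
  T[3,3] 'a' = {A,B,C,S,T0}  orig:{A,B,C,S}
  T[4,4] 'a' = {A,B,C,S,T0}  orig:{A,B,C,S}
  T[5,5] 'b' = {B,T1}  orig:{B}
  T[6,6] 'a' = {A,B,C,S,T0}  orig:{A,B,C,S}
  T[7,7] 'b' = {B,T1}  orig:{B}
  T[8,8] 'a' = {A,B,C,S,T0}  orig:{A,B,C,S}
  T[2,3] 'aa' = {A,B,S,X3}  orig:{A,B,S}
  T[3,4] 'aa' = {A,B,S,X3}  orig:{A,B,S}
  T[4,5] 'ab' = {X2}  orig:{}
  T[5,6] 'ba' = {C,S,X3}  orig:{C,S}
  T[6,7] 'ab' = {X2}  orig:{}
  T[7,8] 'ba' = {C,S,X3}  orig:{C,S}
  T[2,4] 'aaa' = {A,B,S,X3}  orig:{A,B,S}
  T[3,5] 'aab' = {C,X2}  orig:{C}
  T[4,6] 'aba' = {S,X3}  orig:{S}
  T[5,7] 'bab' = ∅
  T[6,8] 'aba' = {S,X3}  orig:{S}
  T[2,5] 'aaab' = {C,X2}  orig:{C}
  T[3,6] 'aaba' = {S,X3}  orig:{S}
  T[4,7] 'abab' = ∅
  T[5,8] 'baba' = {X3}  orig:{}
  T[2,6] 'aaaba' = {S,X3}  orig:{S}
  T[3,7] 'aabab' = {C}
  T[4,8] 'ababa' = {S}
  T[2,7] 'aaabab' = {C}
  T[3,8] 'aababa' = {X3}  orig:{}
  T[2,8] 'aaababa' = {S,X3}  orig:{S}

Original NTs in T[2,8] deriving "aaababa": ["S"]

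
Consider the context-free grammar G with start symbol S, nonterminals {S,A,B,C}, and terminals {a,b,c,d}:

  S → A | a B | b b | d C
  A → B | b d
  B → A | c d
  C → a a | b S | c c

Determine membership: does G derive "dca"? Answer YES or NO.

CNF form of G:
  S -> T0 T0 | T0 T1 | T1 C | T2 T1 | T3 B
  A -> T0 T1 | T2 T1
  B -> T0 T1 | T2 T1
  C -> T0 S | T2 T2 | T3 T3
  T0 -> b
  T1 -> d
  T2 -> c
  T3 -> a

Fill CYK table bottom-up:
  [0..0]={T1}  "d"  orig:{}
  [1..1]={T2}  "c"  orig:{}
  [2..2]={T3}  "a"  orig:{}
  [0..1]=∅  "dc"
  [1..2]=∅  "ca"
  [0..2]=∅  "dca"

S ∉ T[0,2] ⇒ NO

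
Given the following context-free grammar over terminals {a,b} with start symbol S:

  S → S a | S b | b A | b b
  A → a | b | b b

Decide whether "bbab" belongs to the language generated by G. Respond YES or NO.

CNF form of G:
  S -> S T0 | S T1 | T0 A | T0 T0
  A -> T0 T0 | a | b
  T0 -> b
  T1 -> a

CYK table (by increasing span):
  T[0,0] 'b' = {A,T0}  orig:{A}
  T[1,1] 'b' = {A,T0}  orig:{A}
  T[2,2] 'a' = {A,T1}  orig:{A}
  T[3,3] 'b' = {A,T0}  orig:{A}
  T[0,1] 'bb' = {A,S}
  T[1,2] 'ba' = {S}
  T[2,3] 'ab' = ∅
  T[0,2] 'bba' = {S}
  T[1,3] 'bab' = {S}
  T[0,3] 'bbab' = {S}

S ∈ T[0,3] ⇒ YES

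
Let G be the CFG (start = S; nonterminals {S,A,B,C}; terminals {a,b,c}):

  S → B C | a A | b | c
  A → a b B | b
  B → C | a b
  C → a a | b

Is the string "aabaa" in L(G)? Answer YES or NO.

Convert to CNF:
  S -> B C | T0 A | b | c
  A -> T0 X2 | b
  B -> T0 T0 | T0 T1 | b
  C -> T0 T0 | b
  T0 -> a
  T1 -> b
  X2 -> T1 B

CYK table (by increasing span):
  [0..0]={T0}  "a"  orig:{}
  [1..1]={T0}  "a"  orig:{}
  [2..2]={A,B,C,S,T1}  "b"  orig:{A,B,C,S}
  [3..3]={T0}  "a"  orig:{}
  [4..4]={T0}  "a"  orig:{}
  [0..1]={B,C}  "aa"
  [1..2]={B,S}  "ab"
  [2..3]=∅  "ba"
  [3..4]={B,C}  "aa"
  [0..2]={S}  "aab"
  [1..3]=∅  "aba"
  [2..4]={S,X2}  "baa"  orig:{S}
  [0..3]=∅  "aaba"
  [1..4]={A,S}  "abaa"
  [0..4]={S}  "aabaa"

S ∈ T[0,4] ⇒ YES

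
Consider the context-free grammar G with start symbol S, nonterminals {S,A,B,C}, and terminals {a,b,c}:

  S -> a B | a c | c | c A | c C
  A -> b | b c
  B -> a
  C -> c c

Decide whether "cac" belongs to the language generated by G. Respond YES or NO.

Convert to CNF:
  S -> T1 A | T1 C | T2 B | T2 T1 | c
  A -> T0 T1 | b
  B -> a
  C -> T1 T1
  T0 -> b
  T1 -> c
  T2 -> a

Fill CYK table bottom-up:
  [0..0]={S,T1}  "c"  orig:{S}
  [1..1]={B,T2}  "a"  orig:{B}
  [2..2]={S,T1}  "c"  orig:{S}
  [0..1]=∅  "ca"
  [1..2]={S}  "ac"
  [0..2]=∅  "cac"

S ∉ T[0,2] ⇒ NO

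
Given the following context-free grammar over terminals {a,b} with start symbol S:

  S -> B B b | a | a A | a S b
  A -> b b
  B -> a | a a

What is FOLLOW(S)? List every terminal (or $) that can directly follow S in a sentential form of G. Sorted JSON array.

FIRST iteration:
iter 1:
  A via A→b b: +{b}
  B via B→a: +{a}
  S via S→B B b: +{a}
  FIRST(S)={a}  FIRST(A)={b}  FIRST(B)={a}
iter 2: (stable)
  FIRST(S)={a}  FIRST(A)={b}  FIRST(B)={a}

Compute FOLLOW by fixpoint:
seed FOLLOW(S) with $
pass 1:
  S→B B b: FOLLOW(B) ⊇ FIRST(B) = {a}; new: +{a}
  S→B B b: FOLLOW(B) ⊇ FIRST(b) = {b}; new: +{b}
  S→a A: FOLLOW(A) ⊇ FOLLOW(S) ⊇ {$}; new: +{$}
  S→a S b: FOLLOW(S) ⊇ FIRST(b) = {b}; new: +{b}
  S: {$,b}  A: {$}  B: {a,b}
pass 2:
  S→a A: FOLLOW(A) ⊇ FOLLOW(S) ⊇ {$,b}; new: +{b}
  S: {$,b}  A: {$,b}  B: {a,b}
pass 3: — fixpoint
  S: {$,b}  A: {$,b}  B: {a,b}

FOLLOW(S) = ["$", "b"]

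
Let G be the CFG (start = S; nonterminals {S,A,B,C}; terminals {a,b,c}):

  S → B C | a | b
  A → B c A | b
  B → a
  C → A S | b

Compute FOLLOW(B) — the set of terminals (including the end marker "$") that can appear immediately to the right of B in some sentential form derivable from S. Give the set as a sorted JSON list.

FIRST sets, iterate to fixpoint:
[1]
  A via A→b: +{b}
  B via B→a: +{a}
  C via C→A S: +{b}
  S via S→B C: +{a}
  S via S→b: +{b}
  FIRST(S)={a,b}  FIRST(A)={b}  FIRST(B)={a}  FIRST(C)={b}
[2]
  A via A→B c A: +{a}
  C via C→A S: +{a}
  FIRST(S)={a,b}  FIRST(A)={a,b}  FIRST(B)={a}  FIRST(C)={a,b}
[3] done
  FIRST(S)={a,b}  FIRST(A)={a,b}  FIRST(B)={a}  FIRST(C)={a,b}

Compute FOLLOW by fixpoint:
seed FOLLOW(S) with $
iter 1:
  A→B c A: FOLLOW(B) ⊇ FIRST(c) = {c}; new: +{c}
  C→A S: FOLLOW(A) ⊇ FIRST(S) = {a,b}; new: +{a,b}
  S→B C: FOLLOW(B) ⊇ FIRST(C) = {a,b}; new: +{a,b}
  S→B C: FOLLOW(C) ⊇ FOLLOW(S) ⊇ {$}; new: +{$}
  S: {$}  A: {a,b}  B: {a,b,c}  C: {$}
iter 2: (stable)
  S: {$}  A: {a,b}  B: {a,b,c}  C: {$}

FOLLOW(B) = ["a", "b", "c"]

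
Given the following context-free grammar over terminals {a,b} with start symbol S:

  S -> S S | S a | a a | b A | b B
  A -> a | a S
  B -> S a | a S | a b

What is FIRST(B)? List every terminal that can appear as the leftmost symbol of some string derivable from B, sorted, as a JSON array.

FIRST sets, iterate to fixpoint:
pass 1:
  A via A→a: +{a}
  B via B→a S: +{a}
  S via S→a a: +{a}
  S via S→b A: +{b}
  FIRST[S]={a,b}  FIRST[A]={a}  FIRST[B]={a}
pass 2:
  B via B→S a: +{b}
  FIRST[S]={a,b}  FIRST[A]={a}  FIRST[B]={a,b}
pass 3: done
  FIRST[S]={a,b}  FIRST[A]={a}  FIRST[B]={a,b}

FIRST(B) = ["a", "b"]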